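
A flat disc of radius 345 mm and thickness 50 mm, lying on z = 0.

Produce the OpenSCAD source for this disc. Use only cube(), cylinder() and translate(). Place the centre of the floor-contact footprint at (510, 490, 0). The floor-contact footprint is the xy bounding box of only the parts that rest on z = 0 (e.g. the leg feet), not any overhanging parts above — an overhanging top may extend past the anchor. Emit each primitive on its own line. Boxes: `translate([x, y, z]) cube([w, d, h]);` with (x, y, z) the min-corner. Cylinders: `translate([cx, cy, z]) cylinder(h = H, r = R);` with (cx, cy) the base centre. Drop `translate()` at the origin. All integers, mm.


translate([510, 490, 0]) cylinder(h = 50, r = 345);


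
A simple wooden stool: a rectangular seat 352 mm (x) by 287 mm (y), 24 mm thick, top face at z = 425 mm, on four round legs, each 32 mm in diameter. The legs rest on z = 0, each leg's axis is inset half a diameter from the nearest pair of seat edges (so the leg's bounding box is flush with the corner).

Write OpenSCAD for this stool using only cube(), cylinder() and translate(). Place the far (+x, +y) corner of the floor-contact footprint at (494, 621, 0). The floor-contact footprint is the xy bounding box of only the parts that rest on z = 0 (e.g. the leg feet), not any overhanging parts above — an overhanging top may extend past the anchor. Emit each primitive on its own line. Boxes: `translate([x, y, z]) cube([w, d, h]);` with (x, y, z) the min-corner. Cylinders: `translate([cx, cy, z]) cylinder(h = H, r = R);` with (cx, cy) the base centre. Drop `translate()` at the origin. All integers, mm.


// leg_h = 425 - 24 = 401
translate([142, 334, 401]) cube([352, 287, 24]);
translate([158, 350, 0]) cylinder(h = 401, r = 16);
translate([478, 350, 0]) cylinder(h = 401, r = 16);
translate([158, 605, 0]) cylinder(h = 401, r = 16);
translate([478, 605, 0]) cylinder(h = 401, r = 16);


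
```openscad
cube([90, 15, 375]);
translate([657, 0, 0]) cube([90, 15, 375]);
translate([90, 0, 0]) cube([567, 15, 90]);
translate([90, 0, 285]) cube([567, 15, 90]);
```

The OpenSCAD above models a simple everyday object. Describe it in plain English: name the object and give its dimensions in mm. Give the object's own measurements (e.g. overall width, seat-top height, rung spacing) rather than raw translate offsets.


A rectangular picture frame lying in the x–z plane (depth along y). The opening is 567 mm wide (x) by 195 mm tall (z), surrounded by a border 90 mm wide on all four sides. The frame is 15 mm deep and is made of two full-height vertical stiles with two horizontal rails fitted between them.


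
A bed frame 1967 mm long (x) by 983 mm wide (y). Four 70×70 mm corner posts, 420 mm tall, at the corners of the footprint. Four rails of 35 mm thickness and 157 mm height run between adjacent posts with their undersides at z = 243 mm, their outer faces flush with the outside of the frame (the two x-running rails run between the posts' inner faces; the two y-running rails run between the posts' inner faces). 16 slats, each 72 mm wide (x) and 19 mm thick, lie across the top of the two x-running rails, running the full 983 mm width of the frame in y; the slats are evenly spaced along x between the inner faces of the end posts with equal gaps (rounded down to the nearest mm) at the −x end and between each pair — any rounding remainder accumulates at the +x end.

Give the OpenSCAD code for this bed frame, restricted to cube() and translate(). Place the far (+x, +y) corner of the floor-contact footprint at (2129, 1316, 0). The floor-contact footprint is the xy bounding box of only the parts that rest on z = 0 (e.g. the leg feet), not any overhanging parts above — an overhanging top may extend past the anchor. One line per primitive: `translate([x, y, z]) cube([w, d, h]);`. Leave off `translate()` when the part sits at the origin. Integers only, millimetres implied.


translate([162, 333, 0]) cube([70, 70, 420]);
translate([162, 1246, 0]) cube([70, 70, 420]);
translate([2059, 333, 0]) cube([70, 70, 420]);
translate([2059, 1246, 0]) cube([70, 70, 420]);
translate([232, 333, 243]) cube([1827, 35, 157]);
translate([232, 1281, 243]) cube([1827, 35, 157]);
translate([162, 403, 243]) cube([35, 843, 157]);
translate([2094, 403, 243]) cube([35, 843, 157]);
translate([271, 333, 400]) cube([72, 983, 19]);
translate([382, 333, 400]) cube([72, 983, 19]);
translate([493, 333, 400]) cube([72, 983, 19]);
translate([604, 333, 400]) cube([72, 983, 19]);
translate([715, 333, 400]) cube([72, 983, 19]);
translate([826, 333, 400]) cube([72, 983, 19]);
translate([937, 333, 400]) cube([72, 983, 19]);
translate([1048, 333, 400]) cube([72, 983, 19]);
translate([1159, 333, 400]) cube([72, 983, 19]);
translate([1270, 333, 400]) cube([72, 983, 19]);
translate([1381, 333, 400]) cube([72, 983, 19]);
translate([1492, 333, 400]) cube([72, 983, 19]);
translate([1603, 333, 400]) cube([72, 983, 19]);
translate([1714, 333, 400]) cube([72, 983, 19]);
translate([1825, 333, 400]) cube([72, 983, 19]);
translate([1936, 333, 400]) cube([72, 983, 19]);


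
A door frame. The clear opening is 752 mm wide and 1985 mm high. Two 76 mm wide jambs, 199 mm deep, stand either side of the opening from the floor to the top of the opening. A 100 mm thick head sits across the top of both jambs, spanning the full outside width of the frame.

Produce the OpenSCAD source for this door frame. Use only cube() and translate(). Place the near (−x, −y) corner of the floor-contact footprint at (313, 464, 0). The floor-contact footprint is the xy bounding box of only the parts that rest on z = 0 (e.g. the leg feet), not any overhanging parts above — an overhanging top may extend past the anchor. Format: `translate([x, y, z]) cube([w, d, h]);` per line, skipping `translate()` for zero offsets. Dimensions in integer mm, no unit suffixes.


translate([313, 464, 0]) cube([76, 199, 1985]);
translate([1141, 464, 0]) cube([76, 199, 1985]);
translate([313, 464, 1985]) cube([904, 199, 100]);


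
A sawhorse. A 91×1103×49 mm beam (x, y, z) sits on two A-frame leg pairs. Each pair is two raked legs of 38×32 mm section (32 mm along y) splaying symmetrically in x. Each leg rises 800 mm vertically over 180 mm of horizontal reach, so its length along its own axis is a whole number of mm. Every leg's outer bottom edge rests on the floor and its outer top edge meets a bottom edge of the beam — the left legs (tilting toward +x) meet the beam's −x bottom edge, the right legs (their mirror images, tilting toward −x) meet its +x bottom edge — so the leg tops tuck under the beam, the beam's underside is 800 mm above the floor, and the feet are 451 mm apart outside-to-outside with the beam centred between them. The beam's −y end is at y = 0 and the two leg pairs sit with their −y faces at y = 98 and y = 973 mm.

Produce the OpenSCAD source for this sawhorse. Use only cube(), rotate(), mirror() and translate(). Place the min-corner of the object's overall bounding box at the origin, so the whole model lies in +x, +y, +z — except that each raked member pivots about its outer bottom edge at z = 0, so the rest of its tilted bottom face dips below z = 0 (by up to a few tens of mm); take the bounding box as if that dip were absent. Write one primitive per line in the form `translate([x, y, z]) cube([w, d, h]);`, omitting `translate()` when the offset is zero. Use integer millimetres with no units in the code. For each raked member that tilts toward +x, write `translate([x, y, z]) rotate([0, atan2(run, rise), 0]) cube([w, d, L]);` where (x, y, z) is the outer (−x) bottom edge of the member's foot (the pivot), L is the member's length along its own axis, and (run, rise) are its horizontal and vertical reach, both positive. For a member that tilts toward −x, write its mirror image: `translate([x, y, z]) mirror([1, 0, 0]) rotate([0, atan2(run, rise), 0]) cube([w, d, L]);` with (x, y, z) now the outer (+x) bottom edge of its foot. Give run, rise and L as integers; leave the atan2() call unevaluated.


// leg length = √(180² + 800²) = 820
// right-leg outer foot x = 2·180 + 91 = 451
// beam min-corner = (180, 0, 800)
translate([180, 0, 800]) cube([91, 1103, 49]);
translate([0, 98, 0]) rotate([0, atan2(180, 800), 0]) cube([38, 32, 820]);
translate([451, 98, 0]) mirror([1, 0, 0]) rotate([0, atan2(180, 800), 0]) cube([38, 32, 820]);
translate([0, 973, 0]) rotate([0, atan2(180, 800), 0]) cube([38, 32, 820]);
translate([451, 973, 0]) mirror([1, 0, 0]) rotate([0, atan2(180, 800), 0]) cube([38, 32, 820]);


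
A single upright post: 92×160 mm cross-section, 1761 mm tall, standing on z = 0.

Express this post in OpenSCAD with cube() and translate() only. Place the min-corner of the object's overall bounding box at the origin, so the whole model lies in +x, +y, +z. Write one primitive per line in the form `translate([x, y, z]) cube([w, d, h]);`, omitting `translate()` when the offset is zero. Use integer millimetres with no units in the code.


cube([92, 160, 1761]);


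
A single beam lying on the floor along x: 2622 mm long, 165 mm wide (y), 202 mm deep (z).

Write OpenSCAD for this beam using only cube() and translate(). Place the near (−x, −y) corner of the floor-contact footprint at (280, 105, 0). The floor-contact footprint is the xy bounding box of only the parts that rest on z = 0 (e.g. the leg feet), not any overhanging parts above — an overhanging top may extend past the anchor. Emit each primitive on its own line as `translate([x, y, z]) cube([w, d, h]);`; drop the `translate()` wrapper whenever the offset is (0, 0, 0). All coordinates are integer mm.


translate([280, 105, 0]) cube([2622, 165, 202]);


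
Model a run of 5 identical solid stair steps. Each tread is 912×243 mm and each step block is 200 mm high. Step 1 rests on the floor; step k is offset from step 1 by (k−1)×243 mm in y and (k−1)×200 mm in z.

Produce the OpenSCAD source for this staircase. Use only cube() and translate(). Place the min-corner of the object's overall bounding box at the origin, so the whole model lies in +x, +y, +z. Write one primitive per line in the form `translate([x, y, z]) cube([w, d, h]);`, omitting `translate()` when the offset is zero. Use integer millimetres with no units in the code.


cube([912, 243, 200]);
translate([0, 243, 200]) cube([912, 243, 200]);
translate([0, 486, 400]) cube([912, 243, 200]);
translate([0, 729, 600]) cube([912, 243, 200]);
translate([0, 972, 800]) cube([912, 243, 200]);


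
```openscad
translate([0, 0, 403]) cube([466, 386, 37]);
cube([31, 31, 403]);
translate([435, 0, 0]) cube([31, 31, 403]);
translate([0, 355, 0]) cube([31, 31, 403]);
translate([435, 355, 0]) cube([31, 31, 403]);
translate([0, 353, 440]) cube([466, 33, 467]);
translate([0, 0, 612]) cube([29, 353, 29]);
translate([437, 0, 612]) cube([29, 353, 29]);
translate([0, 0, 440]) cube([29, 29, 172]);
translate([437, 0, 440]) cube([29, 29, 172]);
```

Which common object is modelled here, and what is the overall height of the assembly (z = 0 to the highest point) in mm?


A chair. The overall height is 907 mm.

A slab on four corner posts with a tall panel at the back — a chair. The seat slab sits at z = 403 with thickness 37, and the 467 mm backrest starts at the seat top, so the overall height is 403 + 37 + 467 = 907 mm.


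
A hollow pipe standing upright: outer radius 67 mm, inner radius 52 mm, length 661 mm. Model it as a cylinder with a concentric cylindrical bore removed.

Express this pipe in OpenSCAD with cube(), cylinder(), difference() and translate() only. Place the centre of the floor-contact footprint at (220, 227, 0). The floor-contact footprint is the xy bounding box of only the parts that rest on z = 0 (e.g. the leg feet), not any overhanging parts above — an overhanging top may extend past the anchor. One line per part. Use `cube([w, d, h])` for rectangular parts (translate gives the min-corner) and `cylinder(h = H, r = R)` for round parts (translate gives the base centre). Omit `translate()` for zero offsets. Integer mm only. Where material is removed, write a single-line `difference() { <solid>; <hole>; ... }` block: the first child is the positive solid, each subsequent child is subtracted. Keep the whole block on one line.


difference() { translate([220, 227, 0]) cylinder(h = 661, r = 67); translate([220, 227, 0]) cylinder(h = 661, r = 52); }


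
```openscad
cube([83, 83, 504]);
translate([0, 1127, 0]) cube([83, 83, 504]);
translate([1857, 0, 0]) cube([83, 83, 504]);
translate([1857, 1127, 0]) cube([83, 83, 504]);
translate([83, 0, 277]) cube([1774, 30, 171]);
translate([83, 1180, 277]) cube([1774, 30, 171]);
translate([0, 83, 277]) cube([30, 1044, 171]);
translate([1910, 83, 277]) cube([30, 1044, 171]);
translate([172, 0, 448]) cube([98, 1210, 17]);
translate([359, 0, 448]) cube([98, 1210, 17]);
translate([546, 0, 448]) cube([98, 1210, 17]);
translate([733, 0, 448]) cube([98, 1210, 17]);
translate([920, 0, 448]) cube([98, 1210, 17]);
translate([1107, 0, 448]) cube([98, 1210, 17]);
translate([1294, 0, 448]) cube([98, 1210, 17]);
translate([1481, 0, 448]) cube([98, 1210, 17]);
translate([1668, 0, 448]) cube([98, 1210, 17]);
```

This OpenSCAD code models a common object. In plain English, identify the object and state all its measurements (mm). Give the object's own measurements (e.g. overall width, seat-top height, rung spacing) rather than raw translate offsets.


A bed frame 1940 mm long (x) by 1210 mm wide (y). Four 83×83 mm corner posts, 504 mm tall, at the corners of the footprint. Four rails of 30 mm thickness and 171 mm height run between adjacent posts with their undersides at z = 277 mm, their outer faces flush with the outside of the frame (the two x-running rails run between the posts' inner faces; the two y-running rails run between the posts' inner faces). 9 slats, each 98 mm wide (x) and 17 mm thick, lie across the top of the two x-running rails, running the full 1210 mm width of the frame in y; along x they sit between the end posts with a 89 mm gap after the −x posts and between neighbouring slats, leaving 91 mm before the +x posts.


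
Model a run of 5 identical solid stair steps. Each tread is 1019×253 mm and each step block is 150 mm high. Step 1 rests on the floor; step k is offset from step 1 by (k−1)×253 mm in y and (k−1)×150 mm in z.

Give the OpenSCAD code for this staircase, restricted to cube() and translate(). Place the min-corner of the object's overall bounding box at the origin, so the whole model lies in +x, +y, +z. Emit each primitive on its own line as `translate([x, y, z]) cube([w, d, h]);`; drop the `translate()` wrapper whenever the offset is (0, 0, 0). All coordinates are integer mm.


cube([1019, 253, 150]);
translate([0, 253, 150]) cube([1019, 253, 150]);
translate([0, 506, 300]) cube([1019, 253, 150]);
translate([0, 759, 450]) cube([1019, 253, 150]);
translate([0, 1012, 600]) cube([1019, 253, 150]);


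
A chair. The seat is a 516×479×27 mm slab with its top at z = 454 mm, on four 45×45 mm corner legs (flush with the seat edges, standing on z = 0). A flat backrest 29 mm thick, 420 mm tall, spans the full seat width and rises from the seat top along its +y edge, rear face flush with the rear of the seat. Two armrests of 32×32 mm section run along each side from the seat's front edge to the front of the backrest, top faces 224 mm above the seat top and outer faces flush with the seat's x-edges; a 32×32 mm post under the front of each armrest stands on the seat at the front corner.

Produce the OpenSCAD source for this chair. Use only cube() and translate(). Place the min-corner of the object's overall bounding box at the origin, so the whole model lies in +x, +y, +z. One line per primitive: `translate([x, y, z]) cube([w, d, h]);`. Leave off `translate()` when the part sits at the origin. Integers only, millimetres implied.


translate([0, 0, 427]) cube([516, 479, 27]);
cube([45, 45, 427]);
translate([471, 0, 0]) cube([45, 45, 427]);
translate([0, 434, 0]) cube([45, 45, 427]);
translate([471, 434, 0]) cube([45, 45, 427]);
translate([0, 450, 454]) cube([516, 29, 420]);
translate([0, 0, 646]) cube([32, 450, 32]);
translate([484, 0, 646]) cube([32, 450, 32]);
translate([0, 0, 454]) cube([32, 32, 192]);
translate([484, 0, 454]) cube([32, 32, 192]);


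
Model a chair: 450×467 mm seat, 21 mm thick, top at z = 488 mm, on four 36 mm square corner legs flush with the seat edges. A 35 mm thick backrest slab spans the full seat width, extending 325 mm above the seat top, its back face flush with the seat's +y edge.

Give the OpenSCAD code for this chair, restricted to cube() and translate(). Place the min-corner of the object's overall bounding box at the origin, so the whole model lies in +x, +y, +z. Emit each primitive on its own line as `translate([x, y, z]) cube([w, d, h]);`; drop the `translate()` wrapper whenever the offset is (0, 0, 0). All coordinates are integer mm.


translate([0, 0, 467]) cube([450, 467, 21]);
cube([36, 36, 467]);
translate([414, 0, 0]) cube([36, 36, 467]);
translate([0, 431, 0]) cube([36, 36, 467]);
translate([414, 431, 0]) cube([36, 36, 467]);
translate([0, 432, 488]) cube([450, 35, 325]);


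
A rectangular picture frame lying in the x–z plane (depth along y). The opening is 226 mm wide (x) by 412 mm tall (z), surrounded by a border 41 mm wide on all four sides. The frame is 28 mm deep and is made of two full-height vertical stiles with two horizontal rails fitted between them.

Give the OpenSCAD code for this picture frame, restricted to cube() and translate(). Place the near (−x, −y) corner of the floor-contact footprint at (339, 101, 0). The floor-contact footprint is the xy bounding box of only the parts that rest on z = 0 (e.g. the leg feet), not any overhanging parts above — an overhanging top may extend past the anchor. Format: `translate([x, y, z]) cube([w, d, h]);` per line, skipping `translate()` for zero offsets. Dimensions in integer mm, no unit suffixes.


translate([339, 101, 0]) cube([41, 28, 494]);
translate([606, 101, 0]) cube([41, 28, 494]);
translate([380, 101, 0]) cube([226, 28, 41]);
translate([380, 101, 453]) cube([226, 28, 41]);


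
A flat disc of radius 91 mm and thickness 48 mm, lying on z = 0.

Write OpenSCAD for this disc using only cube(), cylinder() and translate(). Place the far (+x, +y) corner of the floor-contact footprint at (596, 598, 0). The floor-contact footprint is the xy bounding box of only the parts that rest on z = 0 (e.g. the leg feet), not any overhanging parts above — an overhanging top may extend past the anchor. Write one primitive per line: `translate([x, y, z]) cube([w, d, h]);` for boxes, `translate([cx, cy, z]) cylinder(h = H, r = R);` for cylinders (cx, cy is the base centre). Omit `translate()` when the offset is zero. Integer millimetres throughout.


translate([505, 507, 0]) cylinder(h = 48, r = 91);


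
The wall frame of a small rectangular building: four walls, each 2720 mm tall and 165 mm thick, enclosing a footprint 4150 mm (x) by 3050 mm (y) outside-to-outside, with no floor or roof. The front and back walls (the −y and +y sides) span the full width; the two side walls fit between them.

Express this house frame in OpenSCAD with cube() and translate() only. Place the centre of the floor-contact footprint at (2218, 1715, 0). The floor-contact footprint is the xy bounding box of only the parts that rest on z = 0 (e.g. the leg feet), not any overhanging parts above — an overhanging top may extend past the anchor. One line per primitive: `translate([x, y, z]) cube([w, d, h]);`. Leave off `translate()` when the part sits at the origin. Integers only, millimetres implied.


translate([143, 190, 0]) cube([4150, 165, 2720]);
translate([143, 3075, 0]) cube([4150, 165, 2720]);
translate([143, 355, 0]) cube([165, 2720, 2720]);
translate([4128, 355, 0]) cube([165, 2720, 2720]);


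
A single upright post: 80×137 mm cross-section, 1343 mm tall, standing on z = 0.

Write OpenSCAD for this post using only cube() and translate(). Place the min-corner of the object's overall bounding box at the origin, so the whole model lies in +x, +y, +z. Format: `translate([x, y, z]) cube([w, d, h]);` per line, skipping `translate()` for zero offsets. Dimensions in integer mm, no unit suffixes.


cube([80, 137, 1343]);


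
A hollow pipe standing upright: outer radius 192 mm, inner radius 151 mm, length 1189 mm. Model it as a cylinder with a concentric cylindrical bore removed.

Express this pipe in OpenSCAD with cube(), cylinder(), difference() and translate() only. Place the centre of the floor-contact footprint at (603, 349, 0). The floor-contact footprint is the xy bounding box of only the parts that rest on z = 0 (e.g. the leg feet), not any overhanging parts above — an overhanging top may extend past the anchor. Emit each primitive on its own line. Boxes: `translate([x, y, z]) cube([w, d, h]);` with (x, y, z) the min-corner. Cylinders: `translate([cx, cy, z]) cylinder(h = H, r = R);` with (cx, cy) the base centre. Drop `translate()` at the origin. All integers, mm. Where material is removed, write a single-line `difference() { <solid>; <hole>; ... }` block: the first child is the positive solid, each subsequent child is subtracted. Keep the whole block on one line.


difference() { translate([603, 349, 0]) cylinder(h = 1189, r = 192); translate([603, 349, 0]) cylinder(h = 1189, r = 151); }


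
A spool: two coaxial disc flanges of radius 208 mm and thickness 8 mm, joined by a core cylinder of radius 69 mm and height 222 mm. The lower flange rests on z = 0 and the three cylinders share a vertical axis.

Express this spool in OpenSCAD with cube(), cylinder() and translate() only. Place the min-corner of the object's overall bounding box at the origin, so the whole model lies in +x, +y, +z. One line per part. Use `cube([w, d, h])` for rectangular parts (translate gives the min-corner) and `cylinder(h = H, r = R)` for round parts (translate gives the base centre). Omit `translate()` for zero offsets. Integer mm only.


translate([208, 208, 0]) cylinder(h = 8, r = 208);
translate([208, 208, 8]) cylinder(h = 222, r = 69);
translate([208, 208, 230]) cylinder(h = 8, r = 208);


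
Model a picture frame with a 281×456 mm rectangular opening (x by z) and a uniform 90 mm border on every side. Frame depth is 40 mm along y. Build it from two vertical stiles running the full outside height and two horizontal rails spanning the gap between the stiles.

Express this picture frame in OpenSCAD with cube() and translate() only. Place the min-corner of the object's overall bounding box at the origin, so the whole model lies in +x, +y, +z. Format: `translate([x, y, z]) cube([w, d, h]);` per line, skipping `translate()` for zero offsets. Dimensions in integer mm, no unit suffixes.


cube([90, 40, 636]);
translate([371, 0, 0]) cube([90, 40, 636]);
translate([90, 0, 0]) cube([281, 40, 90]);
translate([90, 0, 546]) cube([281, 40, 90]);


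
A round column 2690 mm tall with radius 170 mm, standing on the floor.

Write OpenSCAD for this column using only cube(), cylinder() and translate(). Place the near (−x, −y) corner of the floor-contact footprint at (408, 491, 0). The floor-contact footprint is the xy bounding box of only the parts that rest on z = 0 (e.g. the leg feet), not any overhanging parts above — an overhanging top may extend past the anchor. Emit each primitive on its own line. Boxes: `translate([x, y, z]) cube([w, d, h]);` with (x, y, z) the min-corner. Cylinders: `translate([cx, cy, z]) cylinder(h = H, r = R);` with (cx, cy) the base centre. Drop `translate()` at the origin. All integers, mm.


translate([578, 661, 0]) cylinder(h = 2690, r = 170);


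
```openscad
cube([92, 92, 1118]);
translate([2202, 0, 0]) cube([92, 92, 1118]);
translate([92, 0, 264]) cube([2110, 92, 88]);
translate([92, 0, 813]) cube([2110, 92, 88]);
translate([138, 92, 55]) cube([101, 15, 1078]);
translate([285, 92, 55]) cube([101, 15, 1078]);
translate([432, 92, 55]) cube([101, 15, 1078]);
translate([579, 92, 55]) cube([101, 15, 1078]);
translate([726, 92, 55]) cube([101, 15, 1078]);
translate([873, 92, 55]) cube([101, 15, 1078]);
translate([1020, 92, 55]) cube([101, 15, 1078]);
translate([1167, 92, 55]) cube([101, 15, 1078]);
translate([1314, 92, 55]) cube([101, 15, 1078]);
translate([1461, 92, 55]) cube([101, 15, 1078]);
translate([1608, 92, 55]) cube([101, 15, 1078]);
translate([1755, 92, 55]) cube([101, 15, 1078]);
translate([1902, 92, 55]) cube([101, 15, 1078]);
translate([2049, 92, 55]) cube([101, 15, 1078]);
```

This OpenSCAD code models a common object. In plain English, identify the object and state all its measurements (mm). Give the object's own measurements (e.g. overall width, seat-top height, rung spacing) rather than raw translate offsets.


A fence section. Two 92×92 mm posts, 1118 mm tall, stand on the floor with a clear span of 2110 mm between their inner faces. Two horizontal rails of 92×88 mm section span the gap between the posts with their undersides at z = 264 mm and z = 813 mm, flush with the posts' −y face. 14 pickets, each 101 mm wide, 15 mm thick and 1078 mm tall, are fixed to the +y face of the rails with their bottoms at z = 55 mm, spaced across the span with a 46 mm gap after the −x post and between neighbouring pickets, with 52 mm left before the +x post.


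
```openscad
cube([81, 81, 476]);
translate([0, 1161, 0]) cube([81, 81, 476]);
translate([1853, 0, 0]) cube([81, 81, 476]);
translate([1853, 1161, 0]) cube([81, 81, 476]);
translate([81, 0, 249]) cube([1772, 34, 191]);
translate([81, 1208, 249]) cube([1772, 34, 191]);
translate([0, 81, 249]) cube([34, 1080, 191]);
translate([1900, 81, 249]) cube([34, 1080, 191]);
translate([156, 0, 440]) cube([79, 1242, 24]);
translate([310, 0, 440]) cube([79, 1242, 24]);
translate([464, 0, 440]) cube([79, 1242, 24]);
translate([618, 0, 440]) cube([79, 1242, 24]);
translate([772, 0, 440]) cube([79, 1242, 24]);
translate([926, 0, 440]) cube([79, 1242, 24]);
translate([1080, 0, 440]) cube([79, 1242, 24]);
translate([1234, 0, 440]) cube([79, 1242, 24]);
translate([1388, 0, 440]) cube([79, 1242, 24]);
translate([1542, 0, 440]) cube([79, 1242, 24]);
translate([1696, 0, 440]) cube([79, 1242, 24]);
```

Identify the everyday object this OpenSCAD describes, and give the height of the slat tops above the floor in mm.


A bed frame. The slat-top height is 464 mm.

Four posts, four rails, and a row of slats — a bed frame. Slats sit on the rails at z = 249 + 191 = 440; with slat thickness 24, the top is 464 mm.


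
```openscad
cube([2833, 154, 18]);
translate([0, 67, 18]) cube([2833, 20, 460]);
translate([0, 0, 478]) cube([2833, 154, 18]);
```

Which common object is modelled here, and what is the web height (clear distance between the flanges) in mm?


An I-beam. The web height is 460 mm.

Two wide flanges with a thin centred web — an I-beam. Overall 496 mm minus two 18 mm flanges gives a web of 496 − 2·18 = 460 mm.


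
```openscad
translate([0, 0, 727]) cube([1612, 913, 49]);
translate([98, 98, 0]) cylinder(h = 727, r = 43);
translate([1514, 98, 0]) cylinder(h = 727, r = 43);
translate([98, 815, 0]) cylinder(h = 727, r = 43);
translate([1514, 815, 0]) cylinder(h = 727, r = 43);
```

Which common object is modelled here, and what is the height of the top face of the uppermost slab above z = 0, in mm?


A table. The table height is 776 mm.

A 1612×913×49 slab sits at z = 727 on four Ø86 mm round legs — a table. The top surface is at 727 + 49 = 776 mm.


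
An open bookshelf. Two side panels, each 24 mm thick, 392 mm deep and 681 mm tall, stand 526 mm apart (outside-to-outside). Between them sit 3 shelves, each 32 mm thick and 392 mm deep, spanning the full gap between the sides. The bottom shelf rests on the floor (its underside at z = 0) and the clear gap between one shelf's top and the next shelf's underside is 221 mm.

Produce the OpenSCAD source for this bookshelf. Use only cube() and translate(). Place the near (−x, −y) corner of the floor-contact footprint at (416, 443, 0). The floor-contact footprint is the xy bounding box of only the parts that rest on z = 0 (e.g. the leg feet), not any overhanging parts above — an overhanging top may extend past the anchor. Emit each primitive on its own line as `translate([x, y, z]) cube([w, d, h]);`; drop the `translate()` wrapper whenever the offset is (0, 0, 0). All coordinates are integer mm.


translate([416, 443, 0]) cube([24, 392, 681]);
translate([918, 443, 0]) cube([24, 392, 681]);
translate([440, 443, 0]) cube([478, 392, 32]);
translate([440, 443, 253]) cube([478, 392, 32]);
translate([440, 443, 506]) cube([478, 392, 32]);


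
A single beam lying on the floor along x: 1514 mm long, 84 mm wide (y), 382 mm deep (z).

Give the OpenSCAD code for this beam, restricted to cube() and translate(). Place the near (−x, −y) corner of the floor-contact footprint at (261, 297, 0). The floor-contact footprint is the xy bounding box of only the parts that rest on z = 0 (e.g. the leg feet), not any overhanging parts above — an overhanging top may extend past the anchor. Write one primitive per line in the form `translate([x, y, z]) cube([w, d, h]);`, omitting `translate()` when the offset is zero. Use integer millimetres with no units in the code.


translate([261, 297, 0]) cube([1514, 84, 382]);


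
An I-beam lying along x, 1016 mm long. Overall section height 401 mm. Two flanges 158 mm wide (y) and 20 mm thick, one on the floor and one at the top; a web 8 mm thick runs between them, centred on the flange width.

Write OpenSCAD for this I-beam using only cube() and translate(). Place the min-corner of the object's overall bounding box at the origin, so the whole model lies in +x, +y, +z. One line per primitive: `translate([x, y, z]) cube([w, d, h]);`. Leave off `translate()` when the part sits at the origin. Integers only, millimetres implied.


cube([1016, 158, 20]);
translate([0, 75, 20]) cube([1016, 8, 361]);
translate([0, 0, 381]) cube([1016, 158, 20]);


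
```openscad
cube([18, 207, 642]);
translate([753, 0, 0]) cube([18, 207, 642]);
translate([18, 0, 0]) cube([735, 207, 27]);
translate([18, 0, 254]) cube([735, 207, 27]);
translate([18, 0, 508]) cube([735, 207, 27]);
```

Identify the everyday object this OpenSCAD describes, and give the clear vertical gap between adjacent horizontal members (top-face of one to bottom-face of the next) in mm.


A bookshelf. The clear shelf gap is 227 mm.

Two tall side panels with 3 horizontal boards between them — a bookshelf. The first two shelf undersides are at z = 0 and z = 254; with shelf thickness 27, the clear gap is 254 − 0 − 27 = 227 mm.


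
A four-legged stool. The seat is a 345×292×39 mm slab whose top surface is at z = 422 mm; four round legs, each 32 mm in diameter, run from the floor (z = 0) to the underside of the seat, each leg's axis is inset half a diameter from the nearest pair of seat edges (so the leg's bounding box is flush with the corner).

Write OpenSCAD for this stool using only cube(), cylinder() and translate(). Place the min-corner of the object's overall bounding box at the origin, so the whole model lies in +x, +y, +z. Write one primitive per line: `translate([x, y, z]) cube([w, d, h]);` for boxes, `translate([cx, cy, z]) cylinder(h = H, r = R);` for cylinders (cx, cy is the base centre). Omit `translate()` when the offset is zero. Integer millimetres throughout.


translate([0, 0, 383]) cube([345, 292, 39]);
translate([16, 16, 0]) cylinder(h = 383, r = 16);
translate([329, 16, 0]) cylinder(h = 383, r = 16);
translate([16, 276, 0]) cylinder(h = 383, r = 16);
translate([329, 276, 0]) cylinder(h = 383, r = 16);


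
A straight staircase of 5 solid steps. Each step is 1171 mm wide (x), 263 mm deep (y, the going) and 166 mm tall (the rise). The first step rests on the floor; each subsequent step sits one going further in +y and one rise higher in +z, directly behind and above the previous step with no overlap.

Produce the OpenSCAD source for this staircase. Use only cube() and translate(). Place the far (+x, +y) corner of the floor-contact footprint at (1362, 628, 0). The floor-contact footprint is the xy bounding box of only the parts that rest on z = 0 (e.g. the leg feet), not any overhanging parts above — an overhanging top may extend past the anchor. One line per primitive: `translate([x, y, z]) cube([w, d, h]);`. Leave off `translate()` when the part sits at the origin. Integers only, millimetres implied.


translate([191, 365, 0]) cube([1171, 263, 166]);
translate([191, 628, 166]) cube([1171, 263, 166]);
translate([191, 891, 332]) cube([1171, 263, 166]);
translate([191, 1154, 498]) cube([1171, 263, 166]);
translate([191, 1417, 664]) cube([1171, 263, 166]);


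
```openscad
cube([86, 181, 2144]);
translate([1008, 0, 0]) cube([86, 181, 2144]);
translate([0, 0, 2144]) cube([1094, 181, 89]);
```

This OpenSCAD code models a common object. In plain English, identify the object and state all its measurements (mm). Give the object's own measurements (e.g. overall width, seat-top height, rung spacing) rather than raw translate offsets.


A door frame. The clear opening is 922 mm wide and 2144 mm high. Two 86 mm wide jambs, 181 mm deep, stand either side of the opening from the floor to the top of the opening. A 89 mm thick head sits across the top of both jambs, spanning the full outside width of the frame.


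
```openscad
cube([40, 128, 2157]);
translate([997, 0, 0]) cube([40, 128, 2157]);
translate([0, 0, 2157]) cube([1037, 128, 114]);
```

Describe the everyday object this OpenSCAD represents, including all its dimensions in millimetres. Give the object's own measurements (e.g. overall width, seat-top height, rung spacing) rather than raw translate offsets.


A door frame. The clear opening is 957 mm wide and 2157 mm high. Two 40 mm wide jambs, 128 mm deep, stand either side of the opening from the floor to the top of the opening. A 114 mm thick head sits across the top of both jambs, spanning the full outside width of the frame.


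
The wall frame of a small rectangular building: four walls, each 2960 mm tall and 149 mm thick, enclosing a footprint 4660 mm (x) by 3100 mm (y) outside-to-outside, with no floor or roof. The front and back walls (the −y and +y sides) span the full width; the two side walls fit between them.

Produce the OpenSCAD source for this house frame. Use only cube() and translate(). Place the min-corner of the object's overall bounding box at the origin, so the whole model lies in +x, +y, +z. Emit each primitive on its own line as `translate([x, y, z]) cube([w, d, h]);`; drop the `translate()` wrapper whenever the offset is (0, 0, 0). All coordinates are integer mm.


cube([4660, 149, 2960]);
translate([0, 2951, 0]) cube([4660, 149, 2960]);
translate([0, 149, 0]) cube([149, 2802, 2960]);
translate([4511, 149, 0]) cube([149, 2802, 2960]);


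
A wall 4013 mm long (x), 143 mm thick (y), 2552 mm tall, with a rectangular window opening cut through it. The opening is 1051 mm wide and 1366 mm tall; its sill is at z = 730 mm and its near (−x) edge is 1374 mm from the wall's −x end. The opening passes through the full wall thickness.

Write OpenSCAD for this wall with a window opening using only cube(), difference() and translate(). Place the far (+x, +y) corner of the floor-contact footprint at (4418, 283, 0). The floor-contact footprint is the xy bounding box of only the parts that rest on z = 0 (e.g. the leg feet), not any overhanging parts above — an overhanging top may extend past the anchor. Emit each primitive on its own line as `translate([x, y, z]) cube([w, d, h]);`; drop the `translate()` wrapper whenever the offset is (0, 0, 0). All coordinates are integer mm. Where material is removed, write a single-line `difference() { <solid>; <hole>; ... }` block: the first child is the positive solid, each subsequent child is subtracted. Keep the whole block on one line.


difference() { translate([405, 140, 0]) cube([4013, 143, 2552]); translate([1779, 140, 730]) cube([1051, 143, 1366]); }


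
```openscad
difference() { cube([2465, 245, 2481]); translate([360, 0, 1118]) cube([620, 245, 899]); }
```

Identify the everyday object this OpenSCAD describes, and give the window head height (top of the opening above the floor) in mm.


A wall with a window opening. The window head height is 2017 mm.

A wall with a rectangular opening subtracted — a window. Sill at z = 1118, opening 899 mm tall, so the head is at 1118 + 899 = 2017 mm.


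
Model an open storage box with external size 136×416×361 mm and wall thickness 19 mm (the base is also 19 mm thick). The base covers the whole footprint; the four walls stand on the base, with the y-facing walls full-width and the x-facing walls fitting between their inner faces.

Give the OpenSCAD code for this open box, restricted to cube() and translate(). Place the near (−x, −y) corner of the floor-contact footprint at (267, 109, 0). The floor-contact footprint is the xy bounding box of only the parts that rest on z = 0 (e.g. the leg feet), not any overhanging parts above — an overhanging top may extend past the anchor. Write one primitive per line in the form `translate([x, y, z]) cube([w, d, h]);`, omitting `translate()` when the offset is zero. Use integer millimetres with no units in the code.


translate([267, 109, 0]) cube([136, 416, 19]);
translate([267, 109, 19]) cube([136, 19, 342]);
translate([267, 506, 19]) cube([136, 19, 342]);
translate([267, 128, 19]) cube([19, 378, 342]);
translate([384, 128, 19]) cube([19, 378, 342]);


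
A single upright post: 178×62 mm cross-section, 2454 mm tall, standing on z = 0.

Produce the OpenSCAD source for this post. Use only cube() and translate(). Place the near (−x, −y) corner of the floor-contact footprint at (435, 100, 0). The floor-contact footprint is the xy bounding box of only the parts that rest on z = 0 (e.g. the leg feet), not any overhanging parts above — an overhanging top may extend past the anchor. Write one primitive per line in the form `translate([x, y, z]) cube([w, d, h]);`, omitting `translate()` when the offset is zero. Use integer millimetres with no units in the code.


translate([435, 100, 0]) cube([178, 62, 2454]);


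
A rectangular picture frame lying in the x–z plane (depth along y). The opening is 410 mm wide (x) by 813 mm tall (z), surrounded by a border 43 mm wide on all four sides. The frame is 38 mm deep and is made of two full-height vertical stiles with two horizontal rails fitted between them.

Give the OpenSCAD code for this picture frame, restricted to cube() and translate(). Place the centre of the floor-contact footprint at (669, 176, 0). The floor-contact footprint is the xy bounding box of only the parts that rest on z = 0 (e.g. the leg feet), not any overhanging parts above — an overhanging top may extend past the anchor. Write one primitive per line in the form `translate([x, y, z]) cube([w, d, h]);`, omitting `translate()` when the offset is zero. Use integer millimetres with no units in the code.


translate([421, 157, 0]) cube([43, 38, 899]);
translate([874, 157, 0]) cube([43, 38, 899]);
translate([464, 157, 0]) cube([410, 38, 43]);
translate([464, 157, 856]) cube([410, 38, 43]);


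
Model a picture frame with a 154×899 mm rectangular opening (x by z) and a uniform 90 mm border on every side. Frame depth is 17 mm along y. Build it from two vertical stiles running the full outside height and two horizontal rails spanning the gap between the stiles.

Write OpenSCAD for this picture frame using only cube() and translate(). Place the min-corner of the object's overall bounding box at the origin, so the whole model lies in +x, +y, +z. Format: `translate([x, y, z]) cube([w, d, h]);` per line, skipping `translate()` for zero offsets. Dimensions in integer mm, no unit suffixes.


cube([90, 17, 1079]);
translate([244, 0, 0]) cube([90, 17, 1079]);
translate([90, 0, 0]) cube([154, 17, 90]);
translate([90, 0, 989]) cube([154, 17, 90]);


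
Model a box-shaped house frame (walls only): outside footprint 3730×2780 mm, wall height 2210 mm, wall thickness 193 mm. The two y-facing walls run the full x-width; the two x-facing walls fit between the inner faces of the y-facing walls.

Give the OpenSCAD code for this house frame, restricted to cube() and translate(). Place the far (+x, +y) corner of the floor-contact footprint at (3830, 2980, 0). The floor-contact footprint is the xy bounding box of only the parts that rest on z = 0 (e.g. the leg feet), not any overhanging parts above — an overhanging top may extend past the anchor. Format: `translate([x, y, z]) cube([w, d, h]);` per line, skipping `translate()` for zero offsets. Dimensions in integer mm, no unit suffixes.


translate([100, 200, 0]) cube([3730, 193, 2210]);
translate([100, 2787, 0]) cube([3730, 193, 2210]);
translate([100, 393, 0]) cube([193, 2394, 2210]);
translate([3637, 393, 0]) cube([193, 2394, 2210]);
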